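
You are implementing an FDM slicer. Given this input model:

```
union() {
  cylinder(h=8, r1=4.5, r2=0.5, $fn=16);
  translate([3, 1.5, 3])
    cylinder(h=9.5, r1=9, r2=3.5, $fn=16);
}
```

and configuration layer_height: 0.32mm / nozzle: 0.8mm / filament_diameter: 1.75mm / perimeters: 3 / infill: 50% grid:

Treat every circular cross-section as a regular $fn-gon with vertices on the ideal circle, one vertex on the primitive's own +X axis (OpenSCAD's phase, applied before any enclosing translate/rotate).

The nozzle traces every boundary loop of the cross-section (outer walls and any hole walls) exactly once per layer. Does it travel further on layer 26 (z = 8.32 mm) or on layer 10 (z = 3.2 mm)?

Layer 26 (z = 8.32): the cone is absent (z outside [0, 8]); the cone at (3, 1.5): at t=0.560 of its height the radius interpolates to r₁+(r₂−r₁)t = 5.920, giving a regular 16-gon of that circumradius (perimeter = 2·16·5.920·sin(180°/16) = 36.96 mm); Taking the union: only the cone at (3, 1.5) is present, so the union is just that shape — boundary = 36.96 mm. So its perimeter = 36.96 mm. Layer 10 (z = 3.2): the cone (r1=4.5→r2=0.5) has section circumradius 2.900 here — a regular 16-gon (perimeter = 2·16·2.900·sin(180°/16) = 18.10 mm); the cone at (3, 1.5): at t=0.021 of its height the radius interpolates to r₁+(r₂−r₁)t = 8.884, giving a regular 16-gon of that circumradius (perimeter = 2·16·8.884·sin(180°/16) = 55.46 mm); Combining (union): the cone lies entirely inside the cone at (3, 1.5), so the union is just the cone at (3, 1.5) — boundary = 55.46 mm. So its perimeter = 55.46 mm. Layer 10 is larger (55.46 vs 36.96 mm).

layer 10 (z = 3.2 mm)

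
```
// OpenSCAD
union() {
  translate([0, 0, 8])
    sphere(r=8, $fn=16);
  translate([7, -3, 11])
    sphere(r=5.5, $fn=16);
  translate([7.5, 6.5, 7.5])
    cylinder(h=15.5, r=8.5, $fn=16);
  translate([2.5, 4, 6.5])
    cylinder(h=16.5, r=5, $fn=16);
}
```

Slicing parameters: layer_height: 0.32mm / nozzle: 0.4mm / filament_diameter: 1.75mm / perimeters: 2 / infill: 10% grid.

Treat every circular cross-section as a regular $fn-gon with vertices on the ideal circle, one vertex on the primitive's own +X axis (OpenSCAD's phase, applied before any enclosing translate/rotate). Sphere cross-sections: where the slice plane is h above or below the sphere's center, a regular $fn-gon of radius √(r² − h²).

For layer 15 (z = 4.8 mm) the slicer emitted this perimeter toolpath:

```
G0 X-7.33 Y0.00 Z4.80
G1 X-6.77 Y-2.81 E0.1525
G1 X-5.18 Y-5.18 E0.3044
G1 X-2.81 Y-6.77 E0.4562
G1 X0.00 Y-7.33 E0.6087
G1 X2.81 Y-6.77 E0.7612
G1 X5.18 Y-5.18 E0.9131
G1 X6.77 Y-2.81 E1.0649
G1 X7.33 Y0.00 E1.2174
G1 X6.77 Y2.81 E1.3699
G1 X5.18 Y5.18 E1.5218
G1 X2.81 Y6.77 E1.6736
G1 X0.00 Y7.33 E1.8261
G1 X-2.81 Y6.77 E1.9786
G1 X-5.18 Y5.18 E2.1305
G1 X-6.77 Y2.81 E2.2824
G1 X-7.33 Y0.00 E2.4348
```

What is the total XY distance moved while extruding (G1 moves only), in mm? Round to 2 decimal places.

Sum the Euclidean lengths of each G1 segment: total = 45.75 mm.

45.75 mm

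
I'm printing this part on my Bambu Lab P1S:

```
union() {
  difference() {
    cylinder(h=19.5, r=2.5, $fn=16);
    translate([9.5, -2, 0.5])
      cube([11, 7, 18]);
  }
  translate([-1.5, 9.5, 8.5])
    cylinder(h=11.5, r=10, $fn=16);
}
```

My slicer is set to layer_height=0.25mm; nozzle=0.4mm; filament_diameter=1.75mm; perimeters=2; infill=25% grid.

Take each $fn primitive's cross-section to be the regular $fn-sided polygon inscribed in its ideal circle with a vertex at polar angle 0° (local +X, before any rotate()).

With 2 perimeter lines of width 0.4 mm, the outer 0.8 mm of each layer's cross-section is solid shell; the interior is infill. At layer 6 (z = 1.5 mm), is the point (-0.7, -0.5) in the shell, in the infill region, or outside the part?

At z = 1.5 mm: the cylinder: section is a regular 16-gon, circumradius r=2.5; the 11×7 cube at (9.5, -2) contributes its full rectangle; Subtracting the remaining from the first: starting from the r=2.5 cylinder, the 11×7 cube at (9.5, -2) misses the remaining region (no effect) — 1 connected region; the cylinder at (-1.5, 9.5) is not intersected at this z (z outside [8.5, 20]); Combining (union): only that combined region is present, so the union is just that shape — 1 connected region. Overall, the cross-section is a single solid region. The nearest boundary edge runs (-1.77, -1.77)→(-2.31, -0.96); distance from the point to it = 1.59 mm. The point is inside the cross-section and 1.59 mm from the nearest boundary — more than the 0.8 mm shell width (2 × 0.4), so it's in the infill interior.

infill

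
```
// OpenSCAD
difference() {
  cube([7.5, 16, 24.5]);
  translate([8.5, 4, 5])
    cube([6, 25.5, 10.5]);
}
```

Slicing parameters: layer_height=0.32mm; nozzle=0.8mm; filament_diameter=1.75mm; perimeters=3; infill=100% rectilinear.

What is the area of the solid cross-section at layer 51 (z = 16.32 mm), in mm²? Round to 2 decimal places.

At z = 16.32 mm: the 7.5×16 cube contributes its full rectangle (area 120.00 mm²); the cube at (8.5, 4) is absent (z outside [5, 15.5]); After the difference (first − rest): none of the subtracted shapes is present at this height, so the 7.5×16 cube is unchanged — area = 120.00 mm². Overall, the cross-section is a single solid region. Net area = 120.00 mm².

120.00 mm²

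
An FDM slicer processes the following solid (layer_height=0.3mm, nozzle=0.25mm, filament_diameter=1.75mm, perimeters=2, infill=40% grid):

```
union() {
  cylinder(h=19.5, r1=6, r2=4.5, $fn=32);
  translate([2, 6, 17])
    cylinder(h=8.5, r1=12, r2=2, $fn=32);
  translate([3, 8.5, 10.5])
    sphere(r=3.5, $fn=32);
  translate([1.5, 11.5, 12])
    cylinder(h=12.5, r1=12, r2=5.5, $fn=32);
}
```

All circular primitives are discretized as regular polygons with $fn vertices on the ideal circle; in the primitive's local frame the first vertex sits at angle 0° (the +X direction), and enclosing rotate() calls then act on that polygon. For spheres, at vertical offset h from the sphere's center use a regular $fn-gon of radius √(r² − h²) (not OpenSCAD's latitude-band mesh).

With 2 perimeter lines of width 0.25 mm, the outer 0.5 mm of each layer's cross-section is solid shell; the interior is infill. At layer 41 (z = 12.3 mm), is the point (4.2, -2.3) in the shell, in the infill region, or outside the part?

shell

At z = 12.3 mm: the cone: at t=0.631 of its height the radius interpolates to r₁+(r₂−r₁)t = 5.054, giving a regular 32-gon of that circumradius; the cone at (2, 6) is absent (z outside [17, 25.5]); the r=3.5 sphere at (3, 8.5) contributes a regular 32-gon of circumradius √(3.5²−1.8²) = 3.002; the cone at (1.5, 11.5) contributes a regular 32-gon of circumradius 11.844 (interpolated between r1=12 and r2=5.5 at t=0.024); Taking the union: the regions partially overlap (shared area 66.41 mm²), so overlapping operands fuse into one piece — 1 connected region. Overall, the cross-section is a single solid region. The nearest boundary edge runs (4.67, -1.93)→(4.20, -2.81); distance from the point to it = 0.24 mm. The point is inside the cross-section, 0.24 mm from the nearest boundary — within the 0.5 mm shell band (2 × 0.25).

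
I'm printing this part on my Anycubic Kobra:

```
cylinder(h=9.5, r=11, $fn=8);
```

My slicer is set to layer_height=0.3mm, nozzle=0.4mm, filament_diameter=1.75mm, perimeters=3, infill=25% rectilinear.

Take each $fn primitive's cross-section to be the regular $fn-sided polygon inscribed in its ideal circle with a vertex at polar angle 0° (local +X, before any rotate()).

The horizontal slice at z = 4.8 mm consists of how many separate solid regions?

At z = 4.8 mm: the r=11 cylinder contributes a regular 8-gon of circumradius 11. The result has 1 disconnected region.

1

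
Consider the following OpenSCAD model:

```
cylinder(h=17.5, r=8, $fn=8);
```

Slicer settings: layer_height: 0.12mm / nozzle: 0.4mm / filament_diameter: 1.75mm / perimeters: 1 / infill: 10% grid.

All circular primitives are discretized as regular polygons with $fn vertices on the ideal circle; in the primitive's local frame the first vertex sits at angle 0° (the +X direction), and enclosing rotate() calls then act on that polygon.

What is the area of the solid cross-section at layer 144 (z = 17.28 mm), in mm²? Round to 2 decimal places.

At z = 17.28 mm: the cylinder: section is a regular 8-gon, circumradius r=8 (area = (8/2)·8.000²·sin(360°/8) = 181.02 mm²). Overall, the cross-section is a single solid region. Net area = 181.02 mm².

181.02 mm²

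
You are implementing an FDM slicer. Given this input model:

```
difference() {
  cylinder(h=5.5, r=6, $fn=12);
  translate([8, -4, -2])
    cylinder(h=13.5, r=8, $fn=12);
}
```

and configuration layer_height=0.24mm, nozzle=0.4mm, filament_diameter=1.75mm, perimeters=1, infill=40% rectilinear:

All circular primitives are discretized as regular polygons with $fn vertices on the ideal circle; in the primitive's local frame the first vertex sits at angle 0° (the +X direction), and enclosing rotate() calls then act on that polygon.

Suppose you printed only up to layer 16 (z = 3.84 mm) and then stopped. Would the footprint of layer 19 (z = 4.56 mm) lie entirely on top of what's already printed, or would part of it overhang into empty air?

entirely on top

Compare the two slices. At z = 3.84: the r=6 cylinder contributes a regular 12-gon of circumradius 6 (area = (12/2)·6.000²·sin(360°/12) = 108.00 mm²); the cylinder at (8, -4): section is a regular 12-gon, circumradius r=8 (area = (12/2)·8.000²·sin(360°/12) = 192.00 mm²); After the difference (first − rest): starting from the r=6 cylinder (108.00 mm²), the r=8 cylinder at (8, -4) partially overlaps it — only the 33.52 mm² overlap (of its 192.00 mm²) is removed, clipping the outline — area = 74.48 mm². At z = 4.56: the r=6 cylinder gives a regular 12-gon of circumradius 6 (constant along its height) (area = (12/2)·6.000²·sin(360°/12) = 108.00 mm²); the r=8 cylinder at (8, -4) contributes a regular 12-gon of circumradius 8 (area = (12/2)·8.000²·sin(360°/12) = 192.00 mm²); Taking the first minus the rest: starting from the r=6 cylinder (108.00 mm²), the r=8 cylinder at (8, -4) partially overlaps it — only the 33.52 mm² overlap (of its 192.00 mm²) is removed, clipping the outline — area = 74.48 mm². Checking containment: the cross-section at z = 4.56 is a subset of the cross-section at z = 3.84.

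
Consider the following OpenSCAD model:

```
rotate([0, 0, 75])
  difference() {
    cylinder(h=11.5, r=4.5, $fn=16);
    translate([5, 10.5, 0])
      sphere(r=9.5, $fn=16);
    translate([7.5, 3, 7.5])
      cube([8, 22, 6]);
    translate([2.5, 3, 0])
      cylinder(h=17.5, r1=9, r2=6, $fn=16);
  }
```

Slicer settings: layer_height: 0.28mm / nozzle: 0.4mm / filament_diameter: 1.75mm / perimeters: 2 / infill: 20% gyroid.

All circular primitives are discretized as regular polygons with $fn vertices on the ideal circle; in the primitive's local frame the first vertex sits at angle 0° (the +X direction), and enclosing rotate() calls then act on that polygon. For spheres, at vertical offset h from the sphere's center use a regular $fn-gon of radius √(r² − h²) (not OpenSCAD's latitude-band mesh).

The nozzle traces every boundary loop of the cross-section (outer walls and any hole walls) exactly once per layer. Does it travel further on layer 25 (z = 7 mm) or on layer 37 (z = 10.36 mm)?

layer 37 (z = 10.36 mm)

Layer 25 (z = 7): the r=4.5 cylinder gives a regular 16-gon of circumradius 4.5 (constant along its height) (perimeter = 2·16·4.500·sin(180°/16) = 28.09 mm); the r=9.5 sphere at (5, 10.5) slices to a regular 16-gon of circumradius 6.423 (√(r²−h²) with h=7 from center) (perimeter = 2·16·6.423·sin(180°/16) = 40.10 mm); the cube at (7.5, 3) does not reach this height (z outside [7.5, 13.5]); the cone at (2.5, 3) (r1=9→r2=6) has section circumradius 7.800 here — a regular 16-gon (perimeter = 2·16·7.800·sin(180°/16) = 48.69 mm); After the difference (first − rest): starting from the r=4.5 cylinder, the r=9.5 sphere at (5, 10.5) misses the remaining region (no effect); the cone at (2.5, 3) partially overlaps it — only the 59.09 mm² overlap (of its 186.26 mm²) is removed, clipping the outline — boundary = 13.67 mm; (rotated 75° about Z; rotation is an isometry so areas/perimeters/island counts are preserved). So its perimeter = 13.67 mm. Layer 37 (z = 10.36): the cylinder: section is a regular 16-gon, circumradius r=4.5 (perimeter = 2·16·4.500·sin(180°/16) = 28.09 mm); the sphere at (5, 10.5) is absent (|z−center|=10.360 > r=9.5); the 8×22 cube at (7.5, 3) contributes its full rectangle (perimeter 60.00 mm); the cone at (2.5, 3): at t=0.592 of its height the radius interpolates to r₁+(r₂−r₁)t = 7.224, giving a regular 16-gon of that circumradius (perimeter = 2·16·7.224·sin(180°/16) = 45.10 mm); After the difference (first − rest): starting from the r=4.5 cylinder, the 8×22 cube at (7.5, 3) misses the remaining region (no effect); the cone at (2.5, 3) partially overlaps it — only the 54.80 mm² overlap (of its 159.77 mm²) is removed, clipping the outline — boundary = 18.34 mm; (whole slice rotated 75° about Z — lengths, areas and connectivity unchanged). So its perimeter = 18.34 mm. Layer 37 is larger (18.34 vs 13.67 mm).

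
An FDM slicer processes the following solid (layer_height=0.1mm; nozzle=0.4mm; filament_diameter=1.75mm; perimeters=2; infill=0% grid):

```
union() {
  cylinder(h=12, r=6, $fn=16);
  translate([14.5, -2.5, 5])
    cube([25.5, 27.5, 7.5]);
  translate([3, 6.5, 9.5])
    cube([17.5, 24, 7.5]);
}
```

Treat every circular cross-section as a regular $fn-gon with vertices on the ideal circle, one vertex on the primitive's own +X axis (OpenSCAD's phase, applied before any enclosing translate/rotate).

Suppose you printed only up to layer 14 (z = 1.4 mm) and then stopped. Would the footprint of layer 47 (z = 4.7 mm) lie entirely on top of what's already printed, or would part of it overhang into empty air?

Compare the two slices. At z = 1.4: the r=6 cylinder contributes a regular 16-gon of circumradius 6 (area = (16/2)·6.000²·sin(360°/16) = 110.21 mm²); the cube at (14.5, -2.5) is absent (z outside [5, 12.5]); the cube at (3, 6.5) is not intersected at this z (z outside [9.5, 17]); Merging all regions: only the r=6 cylinder is present, so the union is just that shape — area = 110.21 mm². At z = 4.7: the r=6 cylinder contributes a regular 16-gon of circumradius 6 (area = (16/2)·6.000²·sin(360°/16) = 110.21 mm²); the cube at (14.5, -2.5) does not reach this height (z outside [5, 12.5]); the cube at (3, 6.5) does not reach this height (z outside [9.5, 17]); Combining (union): only the r=6 cylinder is present, so the union is just that shape — area = 110.21 mm². Checking containment: the cross-section at z = 4.7 is a subset of the cross-section at z = 1.4.

entirely on top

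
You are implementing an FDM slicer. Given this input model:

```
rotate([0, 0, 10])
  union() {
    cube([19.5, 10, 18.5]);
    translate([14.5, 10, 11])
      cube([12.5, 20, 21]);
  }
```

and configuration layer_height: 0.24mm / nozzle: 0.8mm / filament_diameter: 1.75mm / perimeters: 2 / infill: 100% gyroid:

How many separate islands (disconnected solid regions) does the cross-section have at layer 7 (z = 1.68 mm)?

1

At z = 1.68 mm: the cube (footprint 19.5×10) is included at this height; the cube at (14.5, 10) is not intersected at this z (z outside [11, 32]); Combining (union): only the 19.5×10 cube is present, so the union is just that shape — 1 connected region; (whole slice rotated 10° about Z — lengths, areas and connectivity unchanged). Overall, the cross-section is a single solid region. Island count = 1.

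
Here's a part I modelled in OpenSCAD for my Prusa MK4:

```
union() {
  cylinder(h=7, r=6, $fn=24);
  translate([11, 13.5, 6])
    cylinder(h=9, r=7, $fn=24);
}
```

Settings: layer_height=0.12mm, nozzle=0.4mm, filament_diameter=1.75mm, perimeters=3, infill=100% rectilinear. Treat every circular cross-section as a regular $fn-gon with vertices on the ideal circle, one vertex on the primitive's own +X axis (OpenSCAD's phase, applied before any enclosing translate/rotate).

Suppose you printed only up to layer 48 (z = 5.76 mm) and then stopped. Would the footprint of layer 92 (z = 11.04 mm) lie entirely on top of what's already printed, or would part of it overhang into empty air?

Compare the two slices. At z = 5.76: the r=6 cylinder contributes a regular 24-gon of circumradius 6 (area = (24/2)·6.000²·sin(360°/24) = 111.81 mm²); the cylinder at (11, 13.5) is absent (z outside [6, 15]); Combining (union): only the r=6 cylinder is present, so the union is just that shape — area = 111.81 mm². At z = 11.04: the cylinder is absent (z outside [0, 7]); the cylinder at (11, 13.5): section is a regular 24-gon, circumradius r=7 (area = (24/2)·7.000²·sin(360°/24) = 152.19 mm²); Merging all regions: only the r=7 cylinder at (11, 13.5) is present, so the union is just that shape — area = 152.19 mm². Checking containment: at z = 11.04 the cross-section extends beyond the z = 5.76 cross-section by about 152.19 mm².

part overhangs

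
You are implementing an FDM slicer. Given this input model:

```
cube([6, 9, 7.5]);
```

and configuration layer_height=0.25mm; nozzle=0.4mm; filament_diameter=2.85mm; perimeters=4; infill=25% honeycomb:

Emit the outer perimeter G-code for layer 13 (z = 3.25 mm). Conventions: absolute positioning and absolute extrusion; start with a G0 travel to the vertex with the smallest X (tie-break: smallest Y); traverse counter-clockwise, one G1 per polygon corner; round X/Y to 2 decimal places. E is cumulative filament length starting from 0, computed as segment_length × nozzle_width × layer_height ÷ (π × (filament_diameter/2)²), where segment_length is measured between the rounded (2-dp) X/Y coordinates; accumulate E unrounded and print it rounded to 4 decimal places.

At z = 3.25 mm: the 6×9 cube contributes its full rectangle. The outline is a single polygon with 4 vertices. Extrusion per mm of travel: 0.4 × 0.25 / (π × 1.425²) = 0.015675. Accumulating E over each segment gives final E = 0.4703.

G0 X0.00 Y0.00 Z3.25
G1 X6.00 Y0.00 E0.0941
G1 X6.00 Y9.00 E0.2351
G1 X0.00 Y9.00 E0.3292
G1 X0.00 Y0.00 E0.4703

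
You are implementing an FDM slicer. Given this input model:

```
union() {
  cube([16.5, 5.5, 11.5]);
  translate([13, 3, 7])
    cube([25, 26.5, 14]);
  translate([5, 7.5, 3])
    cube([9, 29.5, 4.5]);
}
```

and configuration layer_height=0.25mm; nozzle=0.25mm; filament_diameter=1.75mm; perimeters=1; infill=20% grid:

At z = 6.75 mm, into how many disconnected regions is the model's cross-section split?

2

At z = 6.75 mm: the cube (footprint 16.5×5.5) is included at this height; the cube at (13, 3) is absent (z outside [7, 21]); the cube at (5, 7.5) is present — its section is the full 9×29.5 rectangle; Taking the union: the 2 present regions are separate (no shared area or edge), so areas and boundary lengths simply add and each stays a separate island — 2 connected regions. The result has 2 disconnected regions.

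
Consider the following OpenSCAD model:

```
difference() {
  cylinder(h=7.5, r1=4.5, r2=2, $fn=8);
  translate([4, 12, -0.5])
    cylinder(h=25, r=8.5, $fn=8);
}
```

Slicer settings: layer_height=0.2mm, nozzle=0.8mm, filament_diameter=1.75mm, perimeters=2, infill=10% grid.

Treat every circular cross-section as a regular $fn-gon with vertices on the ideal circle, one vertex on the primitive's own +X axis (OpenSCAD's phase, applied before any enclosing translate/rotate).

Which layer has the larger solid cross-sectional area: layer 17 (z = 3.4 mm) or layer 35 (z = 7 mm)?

layer 17 (z = 3.4 mm)

Layer 17 (z = 3.4): the cone (r1=4.5→r2=2) has section circumradius 3.367 here — a regular 8-gon (area = (8/2)·3.367²·sin(360°/8) = 32.06 mm²); the r=8.5 cylinder at (4, 12) gives a regular 8-gon of circumradius 8.5 (constant along its height) (area = (8/2)·8.500²·sin(360°/8) = 204.35 mm²); After the difference (first − rest): starting from the cone (32.06 mm²), the r=8.5 cylinder at (4, 12) misses the remaining region (no effect) — area = 32.06 mm². So its area = 32.06 mm². Layer 35 (z = 7): the cone (r1=4.5→r2=2) has section circumradius 2.167 here — a regular 8-gon (area = (8/2)·2.167²·sin(360°/8) = 13.28 mm²); the cylinder at (4, 12): section is a regular 8-gon, circumradius r=8.5 (area = (8/2)·8.500²·sin(360°/8) = 204.35 mm²); After the difference (first − rest): starting from the cone (13.28 mm²), the r=8.5 cylinder at (4, 12) misses the remaining region (no effect) — area = 13.28 mm². So its area = 13.28 mm². Layer 17 is larger (32.06 vs 13.28 mm²).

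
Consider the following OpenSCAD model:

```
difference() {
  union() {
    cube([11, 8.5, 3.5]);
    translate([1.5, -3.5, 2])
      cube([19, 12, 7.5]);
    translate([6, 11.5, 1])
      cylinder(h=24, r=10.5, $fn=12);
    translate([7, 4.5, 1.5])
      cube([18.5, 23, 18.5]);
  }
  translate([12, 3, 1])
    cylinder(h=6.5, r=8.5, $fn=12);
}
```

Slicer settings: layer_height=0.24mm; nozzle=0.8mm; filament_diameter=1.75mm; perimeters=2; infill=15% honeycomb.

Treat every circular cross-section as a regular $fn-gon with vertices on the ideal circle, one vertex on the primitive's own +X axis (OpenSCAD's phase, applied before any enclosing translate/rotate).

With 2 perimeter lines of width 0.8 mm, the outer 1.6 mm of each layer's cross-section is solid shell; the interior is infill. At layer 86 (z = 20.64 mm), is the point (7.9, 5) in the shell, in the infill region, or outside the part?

At z = 20.64 mm: the cube is not intersected at this z (z outside [0, 3.5]); the cube at (1.5, -3.5) is not intersected at this z (z outside [2, 9.5]); the r=10.5 cylinder at (6, 11.5) contributes a regular 12-gon of circumradius 10.5; the cube at (7, 4.5) is not intersected at this z (z outside [1.5, 20]); Taking the union: only the r=10.5 cylinder at (6, 11.5) is present, so the union is just that shape — 1 connected region; the cylinder at (12, 3) does not reach this height (z outside [1, 7.5]); After the difference (first − rest): none of the subtracted shapes is present at this height, so that combined region is unchanged — 1 connected region. Overall, the cross-section is a single solid region. The nearest boundary edge runs (6.00, 1.00)→(11.25, 2.41); distance from the point to it = 3.37 mm. The point is inside the cross-section and 3.37 mm from the nearest boundary — more than the 1.6 mm shell width (2 × 0.8), so it's in the infill interior.

infill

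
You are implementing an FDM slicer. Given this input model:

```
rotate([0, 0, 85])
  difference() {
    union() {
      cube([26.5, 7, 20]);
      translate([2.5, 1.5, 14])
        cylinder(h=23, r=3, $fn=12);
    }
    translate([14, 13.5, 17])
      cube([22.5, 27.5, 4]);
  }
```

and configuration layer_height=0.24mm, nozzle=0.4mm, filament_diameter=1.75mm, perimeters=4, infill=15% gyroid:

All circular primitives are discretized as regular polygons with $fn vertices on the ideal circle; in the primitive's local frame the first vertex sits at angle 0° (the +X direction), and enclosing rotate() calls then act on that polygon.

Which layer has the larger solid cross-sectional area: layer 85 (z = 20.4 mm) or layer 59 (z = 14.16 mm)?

Layer 85 (z = 20.4): the cube does not reach this height (z outside [0, 20]); the r=3 cylinder at (2.5, 1.5) contributes a regular 12-gon of circumradius 3 (area = (12/2)·3.000²·sin(360°/12) = 27.00 mm²); Merging all regions: only the r=3 cylinder at (2.5, 1.5) is present, so the union is just that shape — area = 27.00 mm²; the cube at (14, 13.5) (footprint 22.5×27.5) is included at this height (area 618.75 mm²); After the difference (first − rest): starting from the result so far (27.00 mm²), the 22.5×27.5 cube at (14, 13.5) misses the remaining region (no effect) — area = 27.00 mm²; (whole slice rotated 85° about Z — lengths, areas and connectivity unchanged). So its area = 27.00 mm². Layer 59 (z = 14.16): the cube is present — its section is the full 26.5×7 rectangle (area 185.50 mm²); the cylinder at (2.5, 1.5): section is a regular 12-gon, circumradius r=3 (area = (12/2)·3.000²·sin(360°/12) = 27.00 mm²); Taking the union: the regions partially overlap — summed areas 212.50 mm² minus the doubly-counted overlap 21.00 mm² gives 191.50 mm² — area = 191.50 mm²; the cube at (14, 13.5) does not reach this height (z outside [17, 21]); After the difference (first − rest): none of the subtracted shapes is present at this height, so the result so far is unchanged — area = 191.50 mm²; (whole slice rotated 85° about Z — lengths, areas and connectivity unchanged). So its area = 191.50 mm². Layer 59 is larger (191.50 vs 27.00 mm²).

layer 59 (z = 14.16 mm)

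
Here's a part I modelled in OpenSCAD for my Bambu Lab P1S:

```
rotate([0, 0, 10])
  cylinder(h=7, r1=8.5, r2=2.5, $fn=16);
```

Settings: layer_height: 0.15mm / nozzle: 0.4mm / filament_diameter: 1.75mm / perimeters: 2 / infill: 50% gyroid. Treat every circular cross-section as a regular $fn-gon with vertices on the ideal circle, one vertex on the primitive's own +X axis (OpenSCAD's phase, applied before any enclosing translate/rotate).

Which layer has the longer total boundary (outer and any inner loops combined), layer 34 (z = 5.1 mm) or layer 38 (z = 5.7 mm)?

layer 34 (z = 5.1 mm)

Layer 34 (z = 5.1): the cone contributes a regular 16-gon of circumradius 4.129 (interpolated between r1=8.5 and r2=2.5 at t=0.729) (perimeter = 2·16·4.129·sin(180°/16) = 25.77 mm); (whole slice rotated 10° about Z — lengths, areas and connectivity unchanged). So its perimeter = 25.77 mm. Layer 38 (z = 5.7): the cone: at t=0.814 of its height the radius interpolates to r₁+(r₂−r₁)t = 3.614, giving a regular 16-gon of that circumradius (perimeter = 2·16·3.614·sin(180°/16) = 22.56 mm); (rotated 10° about Z; rotation is an isometry so areas/perimeters/island counts are preserved). So its perimeter = 22.56 mm. Layer 34 is larger (25.77 vs 22.56 mm).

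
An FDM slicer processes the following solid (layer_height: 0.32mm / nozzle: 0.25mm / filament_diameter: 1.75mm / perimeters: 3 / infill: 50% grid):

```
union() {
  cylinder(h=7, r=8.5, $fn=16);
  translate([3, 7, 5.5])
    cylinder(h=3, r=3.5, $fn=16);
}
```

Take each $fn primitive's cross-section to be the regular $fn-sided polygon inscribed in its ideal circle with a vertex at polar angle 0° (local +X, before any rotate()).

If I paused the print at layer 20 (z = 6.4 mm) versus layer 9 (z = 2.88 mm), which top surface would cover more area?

layer 20 (z = 6.4 mm)

Layer 20 (z = 6.4): the cylinder: section is a regular 16-gon, circumradius r=8.5 (area = (16/2)·8.500²·sin(360°/16) = 221.19 mm²); the r=3.5 cylinder at (3, 7) gives a regular 16-gon of circumradius 3.5 (constant along its height) (area = (16/2)·3.500²·sin(360°/16) = 37.50 mm²); Taking the union: the regions partially overlap — summed areas 258.69 mm² minus the doubly-counted overlap 22.47 mm² gives 236.22 mm² — area = 236.22 mm². So its area = 236.22 mm². Layer 9 (z = 2.88): the r=8.5 cylinder gives a regular 16-gon of circumradius 8.5 (constant along its height) (area = (16/2)·8.500²·sin(360°/16) = 221.19 mm²); the cylinder at (3, 7) does not reach this height (z outside [5.5, 8.5]); Merging all regions: only the r=8.5 cylinder is present, so the union is just that shape — area = 221.19 mm². So its area = 221.19 mm². Layer 20 is larger (236.22 vs 221.19 mm²).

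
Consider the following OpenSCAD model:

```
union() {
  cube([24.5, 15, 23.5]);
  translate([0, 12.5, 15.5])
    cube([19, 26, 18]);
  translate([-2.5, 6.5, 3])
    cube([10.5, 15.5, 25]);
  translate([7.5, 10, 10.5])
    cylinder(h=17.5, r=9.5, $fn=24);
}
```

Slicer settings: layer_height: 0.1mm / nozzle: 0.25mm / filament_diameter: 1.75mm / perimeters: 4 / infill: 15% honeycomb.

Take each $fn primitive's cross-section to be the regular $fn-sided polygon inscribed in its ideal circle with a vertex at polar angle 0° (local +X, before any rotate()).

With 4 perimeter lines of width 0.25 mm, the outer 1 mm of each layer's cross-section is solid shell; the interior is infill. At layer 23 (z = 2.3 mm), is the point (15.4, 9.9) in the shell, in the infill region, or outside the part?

infill

At z = 2.3 mm: the cube is present — its section is the full 24.5×15 rectangle; the cube at (0, 12.5) is absent (z outside [15.5, 33.5]); the cube at (-2.5, 6.5) is not intersected at this z (z outside [3, 28]); the cylinder at (7.5, 10) is absent (z outside [10.5, 28]); Merging all regions: only the 24.5×15 cube is present, so the union is just that shape — 1 connected region. Overall, the cross-section is a single solid region. The nearest boundary edge runs (24.50, 15.00)→(0.00, 15.00); distance from the point to it = 5.10 mm. The point is inside the cross-section and 5.10 mm from the nearest boundary — more than the 1 mm shell width (4 × 0.25), so it's in the infill interior.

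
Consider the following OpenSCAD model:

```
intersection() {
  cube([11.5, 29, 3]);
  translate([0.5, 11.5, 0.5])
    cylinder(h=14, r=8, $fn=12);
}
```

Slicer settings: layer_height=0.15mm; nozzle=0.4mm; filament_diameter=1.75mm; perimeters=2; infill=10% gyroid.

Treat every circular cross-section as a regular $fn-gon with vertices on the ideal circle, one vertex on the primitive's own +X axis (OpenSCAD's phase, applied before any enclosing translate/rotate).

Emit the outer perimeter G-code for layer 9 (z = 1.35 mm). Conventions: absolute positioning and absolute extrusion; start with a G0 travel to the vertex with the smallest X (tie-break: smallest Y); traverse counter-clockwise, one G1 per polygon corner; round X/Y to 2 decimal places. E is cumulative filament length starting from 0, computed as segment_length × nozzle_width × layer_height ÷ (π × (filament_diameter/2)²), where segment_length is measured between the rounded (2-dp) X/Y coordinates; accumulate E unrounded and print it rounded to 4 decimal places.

At z = 1.35 mm: the 11.5×29 cube contributes its full rectangle; the cylinder at (0.5, 11.5): section is a regular 12-gon, circumradius r=8; Taking the intersection: the r=8 cylinder at (0.5, 11.5) partially overlaps the 11.5×29 cube; clipping to the common part keeps 103.93 mm² — 1 connected region. The outline is a single polygon with 9 vertices. Extrusion per mm of travel: 0.4 × 0.15 / (π × 0.875²) = 0.024945. Accumulating E over each segment gives final E = 1.0383.

G0 X0.00 Y3.63 Z1.35
G1 X0.50 Y3.50 E0.0129
G1 X4.50 Y4.57 E0.1162
G1 X7.43 Y7.50 E0.2195
G1 X8.50 Y11.50 E0.3228
G1 X7.43 Y15.50 E0.4261
G1 X4.50 Y18.43 E0.5295
G1 X0.50 Y19.50 E0.6328
G1 X0.00 Y19.37 E0.6457
G1 X0.00 Y3.63 E1.0383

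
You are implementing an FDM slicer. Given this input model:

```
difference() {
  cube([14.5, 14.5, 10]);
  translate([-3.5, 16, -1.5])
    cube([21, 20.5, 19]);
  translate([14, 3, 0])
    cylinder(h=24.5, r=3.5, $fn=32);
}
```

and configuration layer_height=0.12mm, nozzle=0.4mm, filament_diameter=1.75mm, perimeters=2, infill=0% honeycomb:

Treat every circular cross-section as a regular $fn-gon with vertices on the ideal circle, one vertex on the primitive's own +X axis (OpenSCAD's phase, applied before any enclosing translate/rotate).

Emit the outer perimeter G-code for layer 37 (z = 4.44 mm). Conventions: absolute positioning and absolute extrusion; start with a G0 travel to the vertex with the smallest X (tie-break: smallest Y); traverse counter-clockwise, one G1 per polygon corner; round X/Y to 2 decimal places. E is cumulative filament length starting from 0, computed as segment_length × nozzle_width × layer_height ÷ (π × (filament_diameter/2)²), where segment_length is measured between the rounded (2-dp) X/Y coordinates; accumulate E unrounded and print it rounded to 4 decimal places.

At z = 4.44 mm: the cube (footprint 14.5×14.5) is included at this height; the cube at (-3.5, 16) is present — its section is the full 21×20.5 rectangle; the r=3.5 cylinder at (14, 3) contributes a regular 32-gon of circumradius 3.5; Subtracting the remaining from the first: starting from the 14.5×14.5 cube, the 21×20.5 cube at (-3.5, 16) misses the remaining region (no effect); the r=3.5 cylinder at (14, 3) partially overlaps it — only the 21.77 mm² overlap (of its 38.24 mm²) is removed, clipping the outline — 1 connected region. The outline is a single polygon with 19 vertices. Extrusion per mm of travel: 0.4 × 0.12 / (π × 0.875²) = 0.019956. Accumulating E over each segment gives final E = 1.1748.

G0 X0.00 Y0.00 Z4.44
G1 X12.22 Y0.00 E0.2439
G1 X12.06 Y0.09 E0.2475
G1 X11.53 Y0.53 E0.2613
G1 X11.09 Y1.06 E0.2750
G1 X10.77 Y1.66 E0.2886
G1 X10.57 Y2.32 E0.3024
G1 X10.50 Y3.00 E0.3160
G1 X10.57 Y3.68 E0.3296
G1 X10.77 Y4.34 E0.3434
G1 X11.09 Y4.94 E0.3570
G1 X11.53 Y5.47 E0.3707
G1 X12.06 Y5.91 E0.3845
G1 X12.66 Y6.23 E0.3980
G1 X13.32 Y6.43 E0.4118
G1 X14.00 Y6.50 E0.4254
G1 X14.50 Y6.45 E0.4355
G1 X14.50 Y14.50 E0.5961
G1 X0.00 Y14.50 E0.8855
G1 X0.00 Y0.00 E1.1748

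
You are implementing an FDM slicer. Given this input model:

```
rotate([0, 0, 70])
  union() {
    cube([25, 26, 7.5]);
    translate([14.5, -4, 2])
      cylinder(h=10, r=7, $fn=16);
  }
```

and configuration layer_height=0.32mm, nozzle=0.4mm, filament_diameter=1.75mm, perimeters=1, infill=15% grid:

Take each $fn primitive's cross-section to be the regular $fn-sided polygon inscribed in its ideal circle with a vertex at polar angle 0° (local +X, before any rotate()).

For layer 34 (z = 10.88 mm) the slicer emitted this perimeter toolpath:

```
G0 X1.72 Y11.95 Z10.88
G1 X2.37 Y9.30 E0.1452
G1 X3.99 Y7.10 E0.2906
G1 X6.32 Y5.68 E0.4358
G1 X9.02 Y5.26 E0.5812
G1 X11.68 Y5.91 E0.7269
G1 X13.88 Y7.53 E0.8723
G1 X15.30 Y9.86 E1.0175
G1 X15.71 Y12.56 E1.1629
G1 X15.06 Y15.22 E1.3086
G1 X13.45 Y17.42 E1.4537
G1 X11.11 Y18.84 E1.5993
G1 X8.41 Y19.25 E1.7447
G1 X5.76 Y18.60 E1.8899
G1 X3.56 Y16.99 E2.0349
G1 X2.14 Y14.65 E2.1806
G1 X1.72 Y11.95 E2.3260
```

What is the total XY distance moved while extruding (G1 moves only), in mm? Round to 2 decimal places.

Sum the Euclidean lengths of each G1 segment: total = 43.71 mm.

43.71 mm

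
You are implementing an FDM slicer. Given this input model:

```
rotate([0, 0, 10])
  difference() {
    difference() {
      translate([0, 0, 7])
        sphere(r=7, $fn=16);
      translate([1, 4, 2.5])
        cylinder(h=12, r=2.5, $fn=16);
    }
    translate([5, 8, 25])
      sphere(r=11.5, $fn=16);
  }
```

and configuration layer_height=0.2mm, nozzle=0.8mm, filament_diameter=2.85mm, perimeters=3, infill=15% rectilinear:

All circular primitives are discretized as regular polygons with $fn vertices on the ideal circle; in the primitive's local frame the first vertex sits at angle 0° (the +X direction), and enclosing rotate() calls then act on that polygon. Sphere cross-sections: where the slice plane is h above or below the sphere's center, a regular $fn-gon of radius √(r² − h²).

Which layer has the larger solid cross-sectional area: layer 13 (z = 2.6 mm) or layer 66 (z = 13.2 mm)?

Layer 13 (z = 2.6): the sphere: section is a regular 16-gon, circumradius = √(r²−h²) = √(7²−4.4²) = 5.444 (area = (16/2)·5.444²·sin(360°/16) = 90.74 mm²); the r=2.5 cylinder at (1, 4) gives a regular 16-gon of circumradius 2.5 (constant along its height) (area = (16/2)·2.500²·sin(360°/16) = 19.13 mm²); Taking the first minus the rest: starting from the r=7 sphere (90.74 mm²), the r=2.5 cylinder at (1, 4) partially overlaps it — only the 14.72 mm² overlap (of its 19.13 mm²) is removed, clipping the outline — area = 76.02 mm²; the sphere at (5, 8) is not intersected at this z (|z−center|=22.400 > r=11.5); After the difference (first − rest): none of the subtracted shapes is present at this height, so that combined region is unchanged — area = 76.02 mm²; (rotated 10° about Z; rotation is an isometry so areas/perimeters/island counts are preserved). So its area = 76.02 mm². Layer 66 (z = 13.2): the sphere: section is a regular 16-gon, circumradius = √(r²−h²) = √(7²−6.2²) = 3.250 (area = (16/2)·3.250²·sin(360°/16) = 32.33 mm²); the r=2.5 cylinder at (1, 4) gives a regular 16-gon of circumradius 2.5 (constant along its height) (area = (16/2)·2.500²·sin(360°/16) = 19.13 mm²); After the difference (first − rest): starting from the r=7 sphere (32.33 mm²), the r=2.5 cylinder at (1, 4) partially overlaps it — only the 4.11 mm² overlap (of its 19.13 mm²) is removed, clipping the outline — area = 28.22 mm²; the sphere at (5, 8) is absent (|z−center|=11.800 > r=11.5); Taking the first minus the rest: none of the subtracted shapes is present at this height, so the result so far is unchanged — area = 28.22 mm²; (whole slice rotated 10° about Z — lengths, areas and connectivity unchanged). So its area = 28.22 mm². Layer 13 is larger (76.02 vs 28.22 mm²).

layer 13 (z = 2.6 mm)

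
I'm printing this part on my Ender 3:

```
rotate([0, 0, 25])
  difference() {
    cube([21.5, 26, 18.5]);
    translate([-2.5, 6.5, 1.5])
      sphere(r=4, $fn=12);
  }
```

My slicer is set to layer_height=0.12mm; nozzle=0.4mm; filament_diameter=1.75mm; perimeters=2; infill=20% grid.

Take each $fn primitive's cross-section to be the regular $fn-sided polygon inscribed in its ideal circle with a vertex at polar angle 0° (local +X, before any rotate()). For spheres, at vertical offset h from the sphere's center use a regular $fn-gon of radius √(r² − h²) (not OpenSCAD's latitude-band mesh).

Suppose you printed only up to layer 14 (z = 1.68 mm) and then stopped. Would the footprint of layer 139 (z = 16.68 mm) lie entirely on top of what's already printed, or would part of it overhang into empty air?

Compare the two slices. At z = 1.68: the 21.5×26 cube contributes its full rectangle (area 559.00 mm²); the sphere at (-2.5, 6.5): section is a regular 12-gon, circumradius = √(r²−h²) = √(4²−0.18²) = 3.996 (area = (12/2)·3.996²·sin(360°/12) = 47.90 mm²); Subtracting the remaining from the first: starting from the 21.5×26 cube (559.00 mm²), the r=4 sphere at (-2.5, 6.5) partially overlaps it — only the 5.83 mm² overlap (of its 47.90 mm²) is removed, clipping the outline — area = 553.17 mm²; (rotated 25° about Z; rotation is an isometry so areas/perimeters/island counts are preserved). At z = 16.68: the 21.5×26 cube contributes its full rectangle (area 559.00 mm²); the sphere at (-2.5, 6.5) does not reach this height (|z−center|=15.180 > r=4); After the difference (first − rest): none of the subtracted shapes is present at this height, so the 21.5×26 cube is unchanged — area = 559.00 mm²; (whole slice rotated 25° about Z — lengths, areas and connectivity unchanged). Checking containment: at z = 16.68 the cross-section extends beyond the z = 1.68 cross-section by about 5.83 mm².

part overhangs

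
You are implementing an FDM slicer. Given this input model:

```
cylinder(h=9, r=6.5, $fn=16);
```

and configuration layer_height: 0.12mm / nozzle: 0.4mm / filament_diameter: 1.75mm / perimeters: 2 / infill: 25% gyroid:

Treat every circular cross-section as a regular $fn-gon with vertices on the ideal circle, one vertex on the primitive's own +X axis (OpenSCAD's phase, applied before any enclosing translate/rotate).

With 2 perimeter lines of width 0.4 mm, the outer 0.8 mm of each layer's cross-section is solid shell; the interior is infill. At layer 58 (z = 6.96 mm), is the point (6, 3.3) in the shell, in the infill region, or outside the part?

outside

At z = 6.96 mm: the cylinder: section is a regular 16-gon, circumradius r=6.5. Overall, the cross-section is a single solid region. The nearest boundary edge runs (6.01, 2.49)→(4.60, 4.60); distance from the point to it = 0.45 mm. The point is not inside any of the regions above, so it lies outside the cross-section (0.45 mm from the nearest boundary).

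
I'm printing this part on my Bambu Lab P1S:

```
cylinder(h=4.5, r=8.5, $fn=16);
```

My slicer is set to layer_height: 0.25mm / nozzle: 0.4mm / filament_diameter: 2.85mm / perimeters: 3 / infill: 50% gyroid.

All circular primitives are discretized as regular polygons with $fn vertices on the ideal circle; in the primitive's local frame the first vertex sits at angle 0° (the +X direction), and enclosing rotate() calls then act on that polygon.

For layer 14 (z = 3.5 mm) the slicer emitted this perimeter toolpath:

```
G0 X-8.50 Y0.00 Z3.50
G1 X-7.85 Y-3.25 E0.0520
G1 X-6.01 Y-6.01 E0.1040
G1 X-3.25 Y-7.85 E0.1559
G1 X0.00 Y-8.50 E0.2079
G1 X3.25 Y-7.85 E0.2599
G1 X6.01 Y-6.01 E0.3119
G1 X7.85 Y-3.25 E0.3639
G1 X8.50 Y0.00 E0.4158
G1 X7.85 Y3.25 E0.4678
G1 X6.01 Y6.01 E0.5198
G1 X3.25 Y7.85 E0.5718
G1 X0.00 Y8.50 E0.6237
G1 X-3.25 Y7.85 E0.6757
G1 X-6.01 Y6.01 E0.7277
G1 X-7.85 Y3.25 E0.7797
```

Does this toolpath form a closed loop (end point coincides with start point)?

no

Start point (G0): (-8.50, 0.00). End point (last G1): the path does not return to the start — open.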